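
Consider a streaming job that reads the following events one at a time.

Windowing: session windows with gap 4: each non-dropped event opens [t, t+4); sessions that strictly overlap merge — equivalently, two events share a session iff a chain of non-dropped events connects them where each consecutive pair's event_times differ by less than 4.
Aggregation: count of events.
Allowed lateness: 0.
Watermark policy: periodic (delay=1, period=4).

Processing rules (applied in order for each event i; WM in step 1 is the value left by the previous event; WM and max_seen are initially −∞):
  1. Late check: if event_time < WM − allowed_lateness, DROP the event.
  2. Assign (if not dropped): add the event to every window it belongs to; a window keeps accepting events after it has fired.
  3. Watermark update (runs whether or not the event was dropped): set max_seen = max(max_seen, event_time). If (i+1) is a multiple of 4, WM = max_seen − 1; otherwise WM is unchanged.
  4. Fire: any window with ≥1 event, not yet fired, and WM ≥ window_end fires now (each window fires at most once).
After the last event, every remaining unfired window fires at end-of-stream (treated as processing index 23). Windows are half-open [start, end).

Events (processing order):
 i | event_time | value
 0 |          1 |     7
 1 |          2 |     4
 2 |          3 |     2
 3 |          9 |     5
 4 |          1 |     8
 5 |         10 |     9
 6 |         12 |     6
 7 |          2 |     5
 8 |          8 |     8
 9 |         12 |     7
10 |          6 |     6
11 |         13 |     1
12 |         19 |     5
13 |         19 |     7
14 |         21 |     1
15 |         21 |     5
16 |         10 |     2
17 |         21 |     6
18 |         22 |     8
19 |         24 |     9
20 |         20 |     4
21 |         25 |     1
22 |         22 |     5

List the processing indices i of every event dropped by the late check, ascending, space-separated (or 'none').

i=0 t=1 v=7: → [1,5); WM=−∞
i=1 t=2 v=4: → [1,6); WM=−∞
i=2 t=3 v=2: → [1,7); WM=−∞
i=3 t=9 v=5: → [9,13); WM=8
i=4 t=1 v=8: DROP (t<8-0); WM=8
i=5 t=10 v=9: → [9,14); WM=8
i=6 t=12 v=6: → [9,16); WM=8
i=7 t=2 v=5: DROP (t<8-0); WM=11
i=8 t=8 v=8: DROP (t<11-0); WM=11
i=9 t=12 v=7: → [9,16); WM=11
i=10 t=6 v=6: DROP (t<11-0); WM=11
i=11 t=13 v=1: → [9,17); WM=12
i=12 t=19 v=5: → [19,23); WM=12
i=13 t=19 v=7: → [19,23); WM=12
i=14 t=21 v=1: → [19,25); WM=12
i=15 t=21 v=5: → [19,25); WM=20
i=16 t=10 v=2: DROP (t<20-0); WM=20
i=17 t=21 v=6: → [19,25); WM=20
i=18 t=22 v=8: → [19,26); WM=20
i=19 t=24 v=9: → [19,28); WM=23
i=20 t=20 v=4: DROP (t<23-0); WM=23
i=21 t=25 v=1: → [19,29); WM=23
i=22 t=22 v=5: DROP (t<23-0); WM=23

4 7 8 10 16 20 22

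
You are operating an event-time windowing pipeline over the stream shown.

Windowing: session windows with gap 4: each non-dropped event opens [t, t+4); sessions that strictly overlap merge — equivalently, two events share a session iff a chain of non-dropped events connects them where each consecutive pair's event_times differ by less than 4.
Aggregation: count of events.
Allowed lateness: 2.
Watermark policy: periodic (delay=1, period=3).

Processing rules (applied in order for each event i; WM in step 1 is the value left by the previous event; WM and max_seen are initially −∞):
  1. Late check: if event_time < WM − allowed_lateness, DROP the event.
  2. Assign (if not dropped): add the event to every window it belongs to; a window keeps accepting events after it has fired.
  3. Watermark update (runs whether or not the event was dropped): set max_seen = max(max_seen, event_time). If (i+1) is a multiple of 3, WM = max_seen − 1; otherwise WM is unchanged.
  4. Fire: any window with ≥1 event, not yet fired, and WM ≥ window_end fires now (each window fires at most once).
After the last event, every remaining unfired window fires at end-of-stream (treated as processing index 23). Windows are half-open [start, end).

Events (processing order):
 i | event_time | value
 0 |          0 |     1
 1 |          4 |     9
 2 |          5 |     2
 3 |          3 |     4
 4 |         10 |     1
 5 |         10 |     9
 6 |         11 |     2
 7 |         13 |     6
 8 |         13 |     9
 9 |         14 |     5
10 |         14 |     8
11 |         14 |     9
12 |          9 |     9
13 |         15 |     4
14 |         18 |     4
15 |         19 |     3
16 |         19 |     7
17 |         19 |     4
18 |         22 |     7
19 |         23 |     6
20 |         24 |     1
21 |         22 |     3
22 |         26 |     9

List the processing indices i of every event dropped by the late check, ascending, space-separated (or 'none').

12

i=0 t=0 v=1: → [0,4); WM=−∞
i=1 t=4 v=9: → [4,8); WM=−∞
i=2 t=5 v=2: → [4,9); WM=4
i=3 t=3 v=4: → [0,9); WM=4
i=4 t=10 v=1: → [10,14); WM=4
i=5 t=10 v=9: → [10,14); WM=9
i=6 t=11 v=2: → [10,15); WM=9
i=7 t=13 v=6: → [10,17); WM=9
i=8 t=13 v=9: → [10,17); WM=12
i=9 t=14 v=5: → [10,18); WM=12
i=10 t=14 v=8: → [10,18); WM=12
i=11 t=14 v=9: → [10,18); WM=13
i=12 t=9 v=9: DROP (t<13-2); WM=13
i=13 t=15 v=4: → [10,19); WM=13
i=14 t=18 v=4: → [10,22); WM=17
i=15 t=19 v=3: → [10,23); WM=17
i=16 t=19 v=7: → [10,23); WM=17
i=17 t=19 v=4: → [10,23); WM=18
i=18 t=22 v=7: → [10,26); WM=18
i=19 t=23 v=6: → [10,27); WM=18
i=20 t=24 v=1: → [10,28); WM=23
i=21 t=22 v=3: → [10,28); WM=23
i=22 t=26 v=9: → [10,30); WM=23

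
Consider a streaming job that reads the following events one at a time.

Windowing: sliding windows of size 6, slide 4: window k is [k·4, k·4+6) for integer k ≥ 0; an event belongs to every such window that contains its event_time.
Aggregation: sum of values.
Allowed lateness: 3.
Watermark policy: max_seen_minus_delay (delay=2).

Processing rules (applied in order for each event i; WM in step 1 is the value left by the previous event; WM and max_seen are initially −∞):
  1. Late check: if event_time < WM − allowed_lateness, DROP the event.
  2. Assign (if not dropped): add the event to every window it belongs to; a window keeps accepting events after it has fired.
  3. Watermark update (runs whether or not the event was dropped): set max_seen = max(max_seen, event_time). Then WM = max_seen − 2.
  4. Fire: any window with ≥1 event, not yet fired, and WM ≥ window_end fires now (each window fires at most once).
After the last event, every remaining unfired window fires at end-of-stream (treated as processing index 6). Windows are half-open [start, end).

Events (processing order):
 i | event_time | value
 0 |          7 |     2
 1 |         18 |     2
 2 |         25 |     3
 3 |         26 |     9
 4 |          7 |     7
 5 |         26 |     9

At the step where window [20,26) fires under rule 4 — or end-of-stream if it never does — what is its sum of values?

3

i=0 t=7 v=2: → [4,10); WM=5
i=1 t=18 v=2: → [16,22); WM=16; [4,10) fires=2
i=2 t=25 v=3: → [24,30),[20,26); WM=23; [16,22) fires=2
i=3 t=26 v=9: → [24,30); WM=24
i=4 t=7 v=7: DROP (t<24-3); WM=24
i=5 t=26 v=9: → [24,30); WM=24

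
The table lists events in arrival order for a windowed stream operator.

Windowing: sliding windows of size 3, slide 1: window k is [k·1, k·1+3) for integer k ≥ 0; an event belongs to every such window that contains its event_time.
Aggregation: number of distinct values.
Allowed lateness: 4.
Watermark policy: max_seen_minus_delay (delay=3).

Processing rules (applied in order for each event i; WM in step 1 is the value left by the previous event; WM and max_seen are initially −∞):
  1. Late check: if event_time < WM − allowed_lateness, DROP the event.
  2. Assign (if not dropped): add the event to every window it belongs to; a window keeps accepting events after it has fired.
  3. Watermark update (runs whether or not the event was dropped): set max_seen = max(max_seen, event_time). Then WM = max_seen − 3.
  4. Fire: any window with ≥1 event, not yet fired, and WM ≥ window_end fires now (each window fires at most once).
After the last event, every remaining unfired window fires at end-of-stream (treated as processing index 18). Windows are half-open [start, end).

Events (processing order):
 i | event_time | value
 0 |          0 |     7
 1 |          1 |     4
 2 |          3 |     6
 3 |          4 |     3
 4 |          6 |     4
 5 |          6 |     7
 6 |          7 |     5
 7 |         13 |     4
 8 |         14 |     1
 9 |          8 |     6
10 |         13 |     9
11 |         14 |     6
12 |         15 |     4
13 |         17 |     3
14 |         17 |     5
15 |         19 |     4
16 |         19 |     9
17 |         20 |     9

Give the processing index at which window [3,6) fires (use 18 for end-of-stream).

i=0 t=0 v=7: → [0,3); WM=-3
i=1 t=1 v=4: → [1,4),[0,3); WM=-2
i=2 t=3 v=6: → [3,6),[2,5),[1,4); WM=0
i=3 t=4 v=3: → [4,7),[3,6),[2,5); WM=1
i=4 t=6 v=4: → [6,9),[5,8),[4,7); WM=3; [0,3) fires=2
i=5 t=6 v=7: → [6,9),[5,8),[4,7); WM=3
i=6 t=7 v=5: → [7,10),[6,9),[5,8); WM=4; [1,4) fires=2
i=7 t=13 v=4: → [13,16),[12,15),[11,14); WM=10; [2,5) fires=2 [3,6) fires=2 [4,7) fires=3 [5,8) fires=3 [6,9) fires=3 [7,10) fires=1
i=8 t=14 v=1: → [14,17),[13,16),[12,15); WM=11
i=9 t=8 v=6: → [8,11),[7,10),[6,9); WM=11; [8,11) fires=1
i=10 t=13 v=9: → [13,16),[12,15),[11,14); WM=11
i=11 t=14 v=6: → [14,17),[13,16),[12,15); WM=11
i=12 t=15 v=4: → [15,18),[14,17),[13,16); WM=12
i=13 t=17 v=3: → [17,20),[16,19),[15,18); WM=14; [11,14) fires=2
i=14 t=17 v=5: → [17,20),[16,19),[15,18); WM=14
i=15 t=19 v=4: → [19,22),[18,21),[17,20); WM=16; [12,15) fires=4 [13,16) fires=4
i=16 t=19 v=9: → [19,22),[18,21),[17,20); WM=16
i=17 t=20 v=9: → [20,23),[19,22),[18,21); WM=17; [14,17) fires=3

7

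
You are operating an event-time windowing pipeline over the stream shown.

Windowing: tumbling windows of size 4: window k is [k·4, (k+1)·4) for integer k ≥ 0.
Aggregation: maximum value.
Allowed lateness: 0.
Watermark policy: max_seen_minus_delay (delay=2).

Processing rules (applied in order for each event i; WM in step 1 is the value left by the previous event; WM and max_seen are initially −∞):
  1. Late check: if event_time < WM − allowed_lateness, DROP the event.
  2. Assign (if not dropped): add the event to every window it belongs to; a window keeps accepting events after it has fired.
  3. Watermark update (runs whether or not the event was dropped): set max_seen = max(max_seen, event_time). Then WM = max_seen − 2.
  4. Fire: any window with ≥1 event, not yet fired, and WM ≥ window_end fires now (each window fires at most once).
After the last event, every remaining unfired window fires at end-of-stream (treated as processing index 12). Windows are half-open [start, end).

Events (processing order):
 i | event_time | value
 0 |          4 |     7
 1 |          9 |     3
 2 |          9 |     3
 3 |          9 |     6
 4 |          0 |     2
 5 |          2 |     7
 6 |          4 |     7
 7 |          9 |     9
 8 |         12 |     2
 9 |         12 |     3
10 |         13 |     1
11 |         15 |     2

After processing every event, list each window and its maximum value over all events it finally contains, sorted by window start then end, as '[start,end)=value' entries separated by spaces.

[4,8)=7 [8,12)=9 [12,16)=3

i=0 t=4 v=7: → [4,8); WM=2
i=1 t=9 v=3: → [8,12); WM=7
i=2 t=9 v=3: → [8,12); WM=7
i=3 t=9 v=6: → [8,12); WM=7
i=4 t=0 v=2: DROP (t<7-0); WM=7
i=5 t=2 v=7: DROP (t<7-0); WM=7
i=6 t=4 v=7: DROP (t<7-0); WM=7
i=7 t=9 v=9: → [8,12); WM=7
i=8 t=12 v=2: → [12,16); WM=10; [4,8) fires=7
i=9 t=12 v=3: → [12,16); WM=10
i=10 t=13 v=1: → [12,16); WM=11
i=11 t=15 v=2: → [12,16); WM=13; [8,12) fires=9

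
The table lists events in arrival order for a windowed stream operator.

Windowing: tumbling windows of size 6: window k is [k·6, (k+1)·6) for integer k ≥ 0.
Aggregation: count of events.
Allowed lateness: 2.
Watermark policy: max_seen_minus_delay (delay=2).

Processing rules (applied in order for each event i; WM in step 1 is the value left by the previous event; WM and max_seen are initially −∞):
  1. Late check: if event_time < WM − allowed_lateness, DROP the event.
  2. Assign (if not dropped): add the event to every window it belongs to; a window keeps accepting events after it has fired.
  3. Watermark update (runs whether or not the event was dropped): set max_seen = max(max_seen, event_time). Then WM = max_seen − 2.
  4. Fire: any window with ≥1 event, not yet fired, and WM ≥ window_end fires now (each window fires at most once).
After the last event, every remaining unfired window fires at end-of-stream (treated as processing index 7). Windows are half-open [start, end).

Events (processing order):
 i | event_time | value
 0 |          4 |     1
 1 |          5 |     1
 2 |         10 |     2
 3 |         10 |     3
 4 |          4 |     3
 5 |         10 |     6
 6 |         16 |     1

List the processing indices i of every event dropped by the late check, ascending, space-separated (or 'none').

4

i=0 t=4 v=1: → [0,6); WM=2
i=1 t=5 v=1: → [0,6); WM=3
i=2 t=10 v=2: → [6,12); WM=8; [0,6) fires=2
i=3 t=10 v=3: → [6,12); WM=8
i=4 t=4 v=3: DROP (t<8-2); WM=8
i=5 t=10 v=6: → [6,12); WM=8
i=6 t=16 v=1: → [12,18); WM=14; [6,12) fires=3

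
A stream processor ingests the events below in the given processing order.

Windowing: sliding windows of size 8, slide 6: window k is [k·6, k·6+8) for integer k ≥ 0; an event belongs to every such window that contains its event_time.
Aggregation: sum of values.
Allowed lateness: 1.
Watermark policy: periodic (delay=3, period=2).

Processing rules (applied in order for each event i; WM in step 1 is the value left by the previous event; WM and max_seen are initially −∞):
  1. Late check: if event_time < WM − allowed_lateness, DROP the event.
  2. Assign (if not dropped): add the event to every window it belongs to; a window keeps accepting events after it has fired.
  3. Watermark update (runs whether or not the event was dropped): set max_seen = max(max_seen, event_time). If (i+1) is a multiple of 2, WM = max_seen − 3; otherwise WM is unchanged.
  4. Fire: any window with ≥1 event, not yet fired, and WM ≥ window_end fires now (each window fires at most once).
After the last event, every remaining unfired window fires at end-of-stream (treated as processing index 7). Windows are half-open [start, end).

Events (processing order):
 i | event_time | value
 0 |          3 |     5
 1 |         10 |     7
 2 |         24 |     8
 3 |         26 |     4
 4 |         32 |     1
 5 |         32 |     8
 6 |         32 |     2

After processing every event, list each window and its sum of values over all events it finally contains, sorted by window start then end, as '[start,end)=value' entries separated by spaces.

[0,8)=5 [6,14)=7 [18,26)=8 [24,32)=12 [30,38)=11

i=0 t=3 v=5: → [0,8); WM=−∞
i=1 t=10 v=7: → [6,14); WM=7
i=2 t=24 v=8: → [24,32),[18,26); WM=7
i=3 t=26 v=4: → [24,32); WM=23; [0,8) fires=5 [6,14) fires=7
i=4 t=32 v=1: → [30,38); WM=23
i=5 t=32 v=8: → [30,38); WM=29; [18,26) fires=8
i=6 t=32 v=2: → [30,38); WM=29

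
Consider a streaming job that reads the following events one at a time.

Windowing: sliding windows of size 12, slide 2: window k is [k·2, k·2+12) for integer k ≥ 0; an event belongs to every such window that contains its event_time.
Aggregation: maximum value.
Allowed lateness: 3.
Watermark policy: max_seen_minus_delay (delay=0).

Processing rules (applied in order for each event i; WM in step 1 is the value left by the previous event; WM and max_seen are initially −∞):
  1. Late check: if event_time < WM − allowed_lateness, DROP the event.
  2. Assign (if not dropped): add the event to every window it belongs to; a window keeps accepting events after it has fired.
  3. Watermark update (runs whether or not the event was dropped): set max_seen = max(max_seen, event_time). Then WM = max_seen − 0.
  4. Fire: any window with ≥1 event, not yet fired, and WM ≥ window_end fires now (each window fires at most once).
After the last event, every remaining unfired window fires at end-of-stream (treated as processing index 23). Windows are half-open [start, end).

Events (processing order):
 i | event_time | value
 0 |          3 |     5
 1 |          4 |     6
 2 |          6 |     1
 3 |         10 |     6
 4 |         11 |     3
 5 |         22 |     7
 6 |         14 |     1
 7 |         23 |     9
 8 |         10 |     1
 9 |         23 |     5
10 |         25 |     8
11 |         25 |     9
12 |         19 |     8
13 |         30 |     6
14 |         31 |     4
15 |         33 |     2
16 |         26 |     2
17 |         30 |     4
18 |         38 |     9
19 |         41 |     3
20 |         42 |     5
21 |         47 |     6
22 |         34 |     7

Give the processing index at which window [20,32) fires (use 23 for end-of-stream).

i=0 t=3 v=5: → [2,14),[0,12); WM=3
i=1 t=4 v=6: → [4,16),[2,14),[0,12); WM=4
i=2 t=6 v=1: → [6,18),[4,16),[2,14),[0,12); WM=6
i=3 t=10 v=6: → [10,22),[8,20),[6,18),[4,16),[2,14),[0,12); WM=10
i=4 t=11 v=3: → [10,22),[8,20),[6,18),[4,16),[2,14),[0,12); WM=11
i=5 t=22 v=7: → [22,34),[20,32),[18,30),[16,28),[14,26),[12,24); WM=22; [0,12) fires=6 [2,14) fires=6 [4,16) fires=6 [6,18) fires=6 [8,20) fires=6 [10,22) fires=6
i=6 t=14 v=1: DROP (t<22-3); WM=22
i=7 t=23 v=9: → [22,34),[20,32),[18,30),[16,28),[14,26),[12,24); WM=23
i=8 t=10 v=1: DROP (t<23-3); WM=23
i=9 t=23 v=5: → [22,34),[20,32),[18,30),[16,28),[14,26),[12,24); WM=23
i=10 t=25 v=8: → [24,36),[22,34),[20,32),[18,30),[16,28),[14,26); WM=25; [12,24) fires=9
i=11 t=25 v=9: → [24,36),[22,34),[20,32),[18,30),[16,28),[14,26); WM=25
i=12 t=19 v=8: DROP (t<25-3); WM=25
i=13 t=30 v=6: → [30,42),[28,40),[26,38),[24,36),[22,34),[20,32); WM=30; [14,26) fires=9 [16,28) fires=9 [18,30) fires=9
i=14 t=31 v=4: → [30,42),[28,40),[26,38),[24,36),[22,34),[20,32); WM=31
i=15 t=33 v=2: → [32,44),[30,42),[28,40),[26,38),[24,36),[22,34); WM=33; [20,32) fires=9
i=16 t=26 v=2: DROP (t<33-3); WM=33
i=17 t=30 v=4: → [30,42),[28,40),[26,38),[24,36),[22,34),[20,32); WM=33
i=18 t=38 v=9: → [38,50),[36,48),[34,46),[32,44),[30,42),[28,40); WM=38; [22,34) fires=9 [24,36) fires=9 [26,38) fires=6
i=19 t=41 v=3: → [40,52),[38,50),[36,48),[34,46),[32,44),[30,42); WM=41; [28,40) fires=9
i=20 t=42 v=5: → [42,54),[40,52),[38,50),[36,48),[34,46),[32,44); WM=42; [30,42) fires=9
i=21 t=47 v=6: → [46,58),[44,56),[42,54),[40,52),[38,50),[36,48); WM=47; [32,44) fires=9 [34,46) fires=9
i=22 t=34 v=7: DROP (t<47-3); WM=47

15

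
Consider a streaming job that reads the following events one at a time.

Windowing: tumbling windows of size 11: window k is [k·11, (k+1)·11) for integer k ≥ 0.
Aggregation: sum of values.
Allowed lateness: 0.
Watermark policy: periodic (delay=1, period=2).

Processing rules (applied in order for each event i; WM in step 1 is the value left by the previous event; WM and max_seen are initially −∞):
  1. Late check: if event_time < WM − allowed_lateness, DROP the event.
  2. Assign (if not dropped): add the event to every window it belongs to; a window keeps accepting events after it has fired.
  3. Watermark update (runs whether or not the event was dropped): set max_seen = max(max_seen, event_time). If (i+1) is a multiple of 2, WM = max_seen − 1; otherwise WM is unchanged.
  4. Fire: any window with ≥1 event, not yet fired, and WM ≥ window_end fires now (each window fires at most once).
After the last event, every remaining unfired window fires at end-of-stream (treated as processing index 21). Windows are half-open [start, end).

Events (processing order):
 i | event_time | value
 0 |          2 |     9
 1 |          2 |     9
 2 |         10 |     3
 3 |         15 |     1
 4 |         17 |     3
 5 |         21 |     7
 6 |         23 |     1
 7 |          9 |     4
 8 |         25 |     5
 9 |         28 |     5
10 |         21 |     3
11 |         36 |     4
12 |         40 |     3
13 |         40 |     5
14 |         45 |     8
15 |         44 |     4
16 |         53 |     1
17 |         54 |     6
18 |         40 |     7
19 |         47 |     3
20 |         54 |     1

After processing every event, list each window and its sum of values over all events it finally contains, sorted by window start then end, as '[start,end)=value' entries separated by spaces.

[0,11)=21 [11,22)=11 [22,33)=11 [33,44)=12 [44,55)=20

i=0 t=2 v=9: → [0,11); WM=−∞
i=1 t=2 v=9: → [0,11); WM=1
i=2 t=10 v=3: → [0,11); WM=1
i=3 t=15 v=1: → [11,22); WM=14; [0,11) fires=21
i=4 t=17 v=3: → [11,22); WM=14
i=5 t=21 v=7: → [11,22); WM=20
i=6 t=23 v=1: → [22,33); WM=20
i=7 t=9 v=4: DROP (t<20-0); WM=22; [11,22) fires=11
i=8 t=25 v=5: → [22,33); WM=22
i=9 t=28 v=5: → [22,33); WM=27
i=10 t=21 v=3: DROP (t<27-0); WM=27
i=11 t=36 v=4: → [33,44); WM=35; [22,33) fires=11
i=12 t=40 v=3: → [33,44); WM=35
i=13 t=40 v=5: → [33,44); WM=39
i=14 t=45 v=8: → [44,55); WM=39
i=15 t=44 v=4: → [44,55); WM=44; [33,44) fires=12
i=16 t=53 v=1: → [44,55); WM=44
i=17 t=54 v=6: → [44,55); WM=53
i=18 t=40 v=7: DROP (t<53-0); WM=53
i=19 t=47 v=3: DROP (t<53-0); WM=53
i=20 t=54 v=1: → [44,55); WM=53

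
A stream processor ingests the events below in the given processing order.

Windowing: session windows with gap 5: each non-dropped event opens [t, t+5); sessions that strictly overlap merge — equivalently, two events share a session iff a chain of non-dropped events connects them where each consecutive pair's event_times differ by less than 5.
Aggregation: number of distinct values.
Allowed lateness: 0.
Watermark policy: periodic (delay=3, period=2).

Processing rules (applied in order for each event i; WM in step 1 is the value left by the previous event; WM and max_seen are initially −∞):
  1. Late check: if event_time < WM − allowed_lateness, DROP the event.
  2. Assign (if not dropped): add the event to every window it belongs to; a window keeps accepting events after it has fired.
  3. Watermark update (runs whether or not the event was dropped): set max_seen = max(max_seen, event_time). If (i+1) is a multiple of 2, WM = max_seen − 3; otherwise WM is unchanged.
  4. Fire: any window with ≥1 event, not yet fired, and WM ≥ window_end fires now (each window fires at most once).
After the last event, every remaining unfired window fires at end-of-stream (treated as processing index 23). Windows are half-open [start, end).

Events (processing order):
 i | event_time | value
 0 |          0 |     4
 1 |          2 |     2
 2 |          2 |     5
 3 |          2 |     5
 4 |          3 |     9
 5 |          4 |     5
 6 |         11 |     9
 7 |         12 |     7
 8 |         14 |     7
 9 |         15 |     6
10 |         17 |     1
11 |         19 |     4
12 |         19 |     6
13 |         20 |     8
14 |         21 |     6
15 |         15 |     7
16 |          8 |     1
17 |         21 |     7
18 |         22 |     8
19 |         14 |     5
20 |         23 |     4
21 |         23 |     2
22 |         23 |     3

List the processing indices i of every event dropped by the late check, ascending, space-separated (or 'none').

i=0 t=0 v=4: → [0,5); WM=−∞
i=1 t=2 v=2: → [0,7); WM=-1
i=2 t=2 v=5: → [0,7); WM=-1
i=3 t=2 v=5: → [0,7); WM=-1
i=4 t=3 v=9: → [0,8); WM=-1
i=5 t=4 v=5: → [0,9); WM=1
i=6 t=11 v=9: → [11,16); WM=1
i=7 t=12 v=7: → [11,17); WM=9
i=8 t=14 v=7: → [11,19); WM=9
i=9 t=15 v=6: → [11,20); WM=12
i=10 t=17 v=1: → [11,22); WM=12
i=11 t=19 v=4: → [11,24); WM=16
i=12 t=19 v=6: → [11,24); WM=16
i=13 t=20 v=8: → [11,25); WM=17
i=14 t=21 v=6: → [11,26); WM=17
i=15 t=15 v=7: DROP (t<17-0); WM=18
i=16 t=8 v=1: DROP (t<18-0); WM=18
i=17 t=21 v=7: → [11,26); WM=18
i=18 t=22 v=8: → [11,27); WM=18
i=19 t=14 v=5: DROP (t<18-0); WM=19
i=20 t=23 v=4: → [11,28); WM=19
i=21 t=23 v=2: → [11,28); WM=20
i=22 t=23 v=3: → [11,28); WM=20

15 16 19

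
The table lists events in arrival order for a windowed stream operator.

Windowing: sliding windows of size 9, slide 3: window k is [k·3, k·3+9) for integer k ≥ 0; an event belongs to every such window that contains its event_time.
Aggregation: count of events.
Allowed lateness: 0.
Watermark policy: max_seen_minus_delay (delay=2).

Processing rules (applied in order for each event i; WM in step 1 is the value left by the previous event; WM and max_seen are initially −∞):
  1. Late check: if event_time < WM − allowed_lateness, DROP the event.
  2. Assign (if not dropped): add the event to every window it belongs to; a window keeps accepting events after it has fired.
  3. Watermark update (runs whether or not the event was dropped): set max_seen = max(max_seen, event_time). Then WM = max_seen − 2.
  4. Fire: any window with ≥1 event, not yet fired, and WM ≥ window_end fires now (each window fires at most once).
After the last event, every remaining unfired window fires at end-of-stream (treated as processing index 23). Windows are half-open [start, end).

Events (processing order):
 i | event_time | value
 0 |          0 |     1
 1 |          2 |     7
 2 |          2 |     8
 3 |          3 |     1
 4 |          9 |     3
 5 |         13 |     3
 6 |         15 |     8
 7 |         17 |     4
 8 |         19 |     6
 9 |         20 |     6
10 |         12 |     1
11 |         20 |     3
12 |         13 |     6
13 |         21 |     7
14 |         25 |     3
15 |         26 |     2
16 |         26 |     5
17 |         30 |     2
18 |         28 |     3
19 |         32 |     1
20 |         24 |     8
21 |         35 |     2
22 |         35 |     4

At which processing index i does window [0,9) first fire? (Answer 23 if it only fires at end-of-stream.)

i=0 t=0 v=1: → [0,9); WM=-2
i=1 t=2 v=7: → [0,9); WM=0
i=2 t=2 v=8: → [0,9); WM=0
i=3 t=3 v=1: → [3,12),[0,9); WM=1
i=4 t=9 v=3: → [9,18),[6,15),[3,12); WM=7
i=5 t=13 v=3: → [12,21),[9,18),[6,15); WM=11; [0,9) fires=4
i=6 t=15 v=8: → [15,24),[12,21),[9,18); WM=13; [3,12) fires=2
i=7 t=17 v=4: → [15,24),[12,21),[9,18); WM=15; [6,15) fires=2
i=8 t=19 v=6: → [18,27),[15,24),[12,21); WM=17
i=9 t=20 v=6: → [18,27),[15,24),[12,21); WM=18; [9,18) fires=4
i=10 t=12 v=1: DROP (t<18-0); WM=18
i=11 t=20 v=3: → [18,27),[15,24),[12,21); WM=18
i=12 t=13 v=6: DROP (t<18-0); WM=18
i=13 t=21 v=7: → [21,30),[18,27),[15,24); WM=19
i=14 t=25 v=3: → [24,33),[21,30),[18,27); WM=23; [12,21) fires=6
i=15 t=26 v=2: → [24,33),[21,30),[18,27); WM=24; [15,24) fires=6
i=16 t=26 v=5: → [24,33),[21,30),[18,27); WM=24
i=17 t=30 v=2: → [30,39),[27,36),[24,33); WM=28; [18,27) fires=7
i=18 t=28 v=3: → [27,36),[24,33),[21,30); WM=28
i=19 t=32 v=1: → [30,39),[27,36),[24,33); WM=30; [21,30) fires=5
i=20 t=24 v=8: DROP (t<30-0); WM=30
i=21 t=35 v=2: → [33,42),[30,39),[27,36); WM=33; [24,33) fires=6
i=22 t=35 v=4: → [33,42),[30,39),[27,36); WM=33

5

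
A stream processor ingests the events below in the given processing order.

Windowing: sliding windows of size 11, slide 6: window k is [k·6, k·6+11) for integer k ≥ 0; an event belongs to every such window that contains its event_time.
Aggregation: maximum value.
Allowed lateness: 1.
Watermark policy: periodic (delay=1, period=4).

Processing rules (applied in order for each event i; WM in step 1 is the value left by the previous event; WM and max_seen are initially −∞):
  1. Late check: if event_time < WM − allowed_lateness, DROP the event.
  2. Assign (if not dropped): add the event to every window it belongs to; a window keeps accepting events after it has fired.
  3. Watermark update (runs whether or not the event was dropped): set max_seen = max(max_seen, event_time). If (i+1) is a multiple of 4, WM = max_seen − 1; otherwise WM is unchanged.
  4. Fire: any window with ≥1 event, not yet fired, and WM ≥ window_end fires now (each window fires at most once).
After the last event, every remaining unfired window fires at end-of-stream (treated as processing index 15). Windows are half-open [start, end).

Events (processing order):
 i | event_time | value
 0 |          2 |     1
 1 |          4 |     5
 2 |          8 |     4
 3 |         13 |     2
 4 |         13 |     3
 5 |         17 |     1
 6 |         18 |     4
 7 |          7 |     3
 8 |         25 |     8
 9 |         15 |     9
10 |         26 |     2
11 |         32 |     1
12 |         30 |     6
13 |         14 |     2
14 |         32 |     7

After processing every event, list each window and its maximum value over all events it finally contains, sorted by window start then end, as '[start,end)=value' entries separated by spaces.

[0,11)=5 [6,17)=4 [12,23)=4 [18,29)=8 [24,35)=8 [30,41)=7

i=0 t=2 v=1: → [0,11); WM=−∞
i=1 t=4 v=5: → [0,11); WM=−∞
i=2 t=8 v=4: → [6,17),[0,11); WM=−∞
i=3 t=13 v=2: → [12,23),[6,17); WM=12; [0,11) fires=5
i=4 t=13 v=3: → [12,23),[6,17); WM=12
i=5 t=17 v=1: → [12,23); WM=12
i=6 t=18 v=4: → [18,29),[12,23); WM=12
i=7 t=7 v=3: DROP (t<12-1); WM=17; [6,17) fires=4
i=8 t=25 v=8: → [24,35),[18,29); WM=17
i=9 t=15 v=9: DROP (t<17-1); WM=17
i=10 t=26 v=2: → [24,35),[18,29); WM=17
i=11 t=32 v=1: → [30,41),[24,35); WM=31; [12,23) fires=4 [18,29) fires=8
i=12 t=30 v=6: → [30,41),[24,35); WM=31
i=13 t=14 v=2: DROP (t<31-1); WM=31
i=14 t=32 v=7: → [30,41),[24,35); WM=31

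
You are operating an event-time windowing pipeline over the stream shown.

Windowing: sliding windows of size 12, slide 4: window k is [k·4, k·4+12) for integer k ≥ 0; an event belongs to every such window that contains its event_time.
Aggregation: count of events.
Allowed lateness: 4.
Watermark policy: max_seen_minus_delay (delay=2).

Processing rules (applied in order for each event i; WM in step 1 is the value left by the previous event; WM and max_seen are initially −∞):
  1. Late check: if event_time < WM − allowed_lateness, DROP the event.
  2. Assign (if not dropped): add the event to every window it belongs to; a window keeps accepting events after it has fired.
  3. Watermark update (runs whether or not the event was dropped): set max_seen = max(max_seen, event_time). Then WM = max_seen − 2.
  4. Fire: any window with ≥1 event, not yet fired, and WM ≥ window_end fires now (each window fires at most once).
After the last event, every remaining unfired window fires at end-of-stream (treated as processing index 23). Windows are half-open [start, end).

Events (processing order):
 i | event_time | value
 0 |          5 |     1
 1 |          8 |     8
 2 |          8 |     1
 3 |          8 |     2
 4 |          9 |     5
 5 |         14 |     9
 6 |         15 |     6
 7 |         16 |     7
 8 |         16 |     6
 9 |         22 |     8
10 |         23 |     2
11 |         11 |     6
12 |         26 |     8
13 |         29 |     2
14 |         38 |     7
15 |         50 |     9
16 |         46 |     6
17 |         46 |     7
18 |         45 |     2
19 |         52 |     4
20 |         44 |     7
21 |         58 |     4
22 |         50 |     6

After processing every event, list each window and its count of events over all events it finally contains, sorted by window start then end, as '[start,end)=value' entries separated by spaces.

[0,12)=5 [4,16)=7 [8,20)=8 [12,24)=6 [16,28)=5 [20,32)=4 [24,36)=2 [28,40)=2 [32,44)=1 [36,48)=4 [40,52)=4 [44,56)=5 [48,60)=3 [52,64)=2 [56,68)=1

i=0 t=5 v=1: → [4,16),[0,12); WM=3
i=1 t=8 v=8: → [8,20),[4,16),[0,12); WM=6
i=2 t=8 v=1: → [8,20),[4,16),[0,12); WM=6
i=3 t=8 v=2: → [8,20),[4,16),[0,12); WM=6
i=4 t=9 v=5: → [8,20),[4,16),[0,12); WM=7
i=5 t=14 v=9: → [12,24),[8,20),[4,16); WM=12; [0,12) fires=5
i=6 t=15 v=6: → [12,24),[8,20),[4,16); WM=13
i=7 t=16 v=7: → [16,28),[12,24),[8,20); WM=14
i=8 t=16 v=6: → [16,28),[12,24),[8,20); WM=14
i=9 t=22 v=8: → [20,32),[16,28),[12,24); WM=20; [4,16) fires=7 [8,20) fires=8
i=10 t=23 v=2: → [20,32),[16,28),[12,24); WM=21
i=11 t=11 v=6: DROP (t<21-4); WM=21
i=12 t=26 v=8: → [24,36),[20,32),[16,28); WM=24; [12,24) fires=6
i=13 t=29 v=2: → [28,40),[24,36),[20,32); WM=27
i=14 t=38 v=7: → [36,48),[32,44),[28,40); WM=36; [16,28) fires=5 [20,32) fires=4 [24,36) fires=2
i=15 t=50 v=9: → [48,60),[44,56),[40,52); WM=48; [28,40) fires=2 [32,44) fires=1 [36,48) fires=1
i=16 t=46 v=6: → [44,56),[40,52),[36,48); WM=48
i=17 t=46 v=7: → [44,56),[40,52),[36,48); WM=48
i=18 t=45 v=2: → [44,56),[40,52),[36,48); WM=48
i=19 t=52 v=4: → [52,64),[48,60),[44,56); WM=50
i=20 t=44 v=7: DROP (t<50-4); WM=50
i=21 t=58 v=4: → [56,68),[52,64),[48,60); WM=56; [40,52) fires=4 [44,56) fires=5
i=22 t=50 v=6: DROP (t<56-4); WM=56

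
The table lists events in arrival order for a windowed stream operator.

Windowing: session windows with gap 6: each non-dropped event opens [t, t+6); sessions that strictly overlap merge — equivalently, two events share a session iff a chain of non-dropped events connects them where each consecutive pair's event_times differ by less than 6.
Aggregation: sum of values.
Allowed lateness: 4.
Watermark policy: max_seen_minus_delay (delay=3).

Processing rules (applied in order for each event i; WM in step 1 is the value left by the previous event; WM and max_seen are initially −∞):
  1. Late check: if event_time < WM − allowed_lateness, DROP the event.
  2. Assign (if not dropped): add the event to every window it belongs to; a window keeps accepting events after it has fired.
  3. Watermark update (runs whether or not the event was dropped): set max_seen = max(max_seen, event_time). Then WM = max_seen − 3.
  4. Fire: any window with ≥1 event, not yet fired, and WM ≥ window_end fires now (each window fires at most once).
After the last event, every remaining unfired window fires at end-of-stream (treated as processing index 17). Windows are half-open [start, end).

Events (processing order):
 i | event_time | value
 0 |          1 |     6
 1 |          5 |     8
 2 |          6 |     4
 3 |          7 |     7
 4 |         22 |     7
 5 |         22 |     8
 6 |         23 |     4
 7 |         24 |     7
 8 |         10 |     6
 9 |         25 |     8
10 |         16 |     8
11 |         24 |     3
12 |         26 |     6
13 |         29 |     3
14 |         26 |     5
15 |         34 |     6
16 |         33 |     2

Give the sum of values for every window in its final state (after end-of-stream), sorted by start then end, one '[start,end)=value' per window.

[1,13)=25 [22,40)=59

i=0 t=1 v=6: → [1,7); WM=-2
i=1 t=5 v=8: → [1,11); WM=2
i=2 t=6 v=4: → [1,12); WM=3
i=3 t=7 v=7: → [1,13); WM=4
i=4 t=22 v=7: → [22,28); WM=19
i=5 t=22 v=8: → [22,28); WM=19
i=6 t=23 v=4: → [22,29); WM=20
i=7 t=24 v=7: → [22,30); WM=21
i=8 t=10 v=6: DROP (t<21-4); WM=21
i=9 t=25 v=8: → [22,31); WM=22
i=10 t=16 v=8: DROP (t<22-4); WM=22
i=11 t=24 v=3: → [22,31); WM=22
i=12 t=26 v=6: → [22,32); WM=23
i=13 t=29 v=3: → [22,35); WM=26
i=14 t=26 v=5: → [22,35); WM=26
i=15 t=34 v=6: → [22,40); WM=31
i=16 t=33 v=2: → [22,40); WM=31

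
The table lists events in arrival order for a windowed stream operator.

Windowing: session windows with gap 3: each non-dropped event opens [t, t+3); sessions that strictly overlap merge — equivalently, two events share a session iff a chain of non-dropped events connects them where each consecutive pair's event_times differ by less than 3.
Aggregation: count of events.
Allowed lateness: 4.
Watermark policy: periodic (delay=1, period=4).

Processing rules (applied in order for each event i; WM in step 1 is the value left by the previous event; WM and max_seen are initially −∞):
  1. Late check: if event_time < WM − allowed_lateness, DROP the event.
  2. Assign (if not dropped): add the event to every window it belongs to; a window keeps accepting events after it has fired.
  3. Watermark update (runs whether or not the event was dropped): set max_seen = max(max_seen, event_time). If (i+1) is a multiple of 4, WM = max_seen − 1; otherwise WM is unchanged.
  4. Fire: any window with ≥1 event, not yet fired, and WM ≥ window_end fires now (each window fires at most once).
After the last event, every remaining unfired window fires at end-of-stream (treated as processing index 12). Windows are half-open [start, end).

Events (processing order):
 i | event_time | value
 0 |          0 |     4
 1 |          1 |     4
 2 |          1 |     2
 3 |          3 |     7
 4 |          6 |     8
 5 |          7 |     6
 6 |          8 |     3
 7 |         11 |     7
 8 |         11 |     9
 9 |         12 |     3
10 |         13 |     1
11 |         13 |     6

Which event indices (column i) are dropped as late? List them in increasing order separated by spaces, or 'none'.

i=0 t=0 v=4: → [0,3); WM=−∞
i=1 t=1 v=4: → [0,4); WM=−∞
i=2 t=1 v=2: → [0,4); WM=−∞
i=3 t=3 v=7: → [0,6); WM=2
i=4 t=6 v=8: → [6,9); WM=2
i=5 t=7 v=6: → [6,10); WM=2
i=6 t=8 v=3: → [6,11); WM=2
i=7 t=11 v=7: → [11,14); WM=10
i=8 t=11 v=9: → [11,14); WM=10
i=9 t=12 v=3: → [11,15); WM=10
i=10 t=13 v=1: → [11,16); WM=10
i=11 t=13 v=6: → [11,16); WM=12

none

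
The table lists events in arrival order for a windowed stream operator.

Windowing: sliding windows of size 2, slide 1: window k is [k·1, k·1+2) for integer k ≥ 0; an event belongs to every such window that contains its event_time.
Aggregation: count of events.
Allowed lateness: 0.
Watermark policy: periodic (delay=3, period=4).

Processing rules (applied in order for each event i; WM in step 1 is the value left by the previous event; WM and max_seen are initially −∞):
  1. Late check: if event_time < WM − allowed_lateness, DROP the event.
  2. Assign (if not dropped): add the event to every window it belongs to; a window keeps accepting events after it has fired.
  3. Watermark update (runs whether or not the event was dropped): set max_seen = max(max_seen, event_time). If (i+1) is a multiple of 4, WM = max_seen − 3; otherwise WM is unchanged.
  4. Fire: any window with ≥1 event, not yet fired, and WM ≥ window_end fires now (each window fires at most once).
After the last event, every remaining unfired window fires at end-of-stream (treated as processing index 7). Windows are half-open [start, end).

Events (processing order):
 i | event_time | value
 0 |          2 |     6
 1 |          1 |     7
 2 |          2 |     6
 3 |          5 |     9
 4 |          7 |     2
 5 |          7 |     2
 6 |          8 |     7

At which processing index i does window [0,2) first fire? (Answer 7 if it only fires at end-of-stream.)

3

i=0 t=2 v=6: → [2,4),[1,3); WM=−∞
i=1 t=1 v=7: → [1,3),[0,2); WM=−∞
i=2 t=2 v=6: → [2,4),[1,3); WM=−∞
i=3 t=5 v=9: → [5,7),[4,6); WM=2; [0,2) fires=1
i=4 t=7 v=2: → [7,9),[6,8); WM=2
i=5 t=7 v=2: → [7,9),[6,8); WM=2
i=6 t=8 v=7: → [8,10),[7,9); WM=2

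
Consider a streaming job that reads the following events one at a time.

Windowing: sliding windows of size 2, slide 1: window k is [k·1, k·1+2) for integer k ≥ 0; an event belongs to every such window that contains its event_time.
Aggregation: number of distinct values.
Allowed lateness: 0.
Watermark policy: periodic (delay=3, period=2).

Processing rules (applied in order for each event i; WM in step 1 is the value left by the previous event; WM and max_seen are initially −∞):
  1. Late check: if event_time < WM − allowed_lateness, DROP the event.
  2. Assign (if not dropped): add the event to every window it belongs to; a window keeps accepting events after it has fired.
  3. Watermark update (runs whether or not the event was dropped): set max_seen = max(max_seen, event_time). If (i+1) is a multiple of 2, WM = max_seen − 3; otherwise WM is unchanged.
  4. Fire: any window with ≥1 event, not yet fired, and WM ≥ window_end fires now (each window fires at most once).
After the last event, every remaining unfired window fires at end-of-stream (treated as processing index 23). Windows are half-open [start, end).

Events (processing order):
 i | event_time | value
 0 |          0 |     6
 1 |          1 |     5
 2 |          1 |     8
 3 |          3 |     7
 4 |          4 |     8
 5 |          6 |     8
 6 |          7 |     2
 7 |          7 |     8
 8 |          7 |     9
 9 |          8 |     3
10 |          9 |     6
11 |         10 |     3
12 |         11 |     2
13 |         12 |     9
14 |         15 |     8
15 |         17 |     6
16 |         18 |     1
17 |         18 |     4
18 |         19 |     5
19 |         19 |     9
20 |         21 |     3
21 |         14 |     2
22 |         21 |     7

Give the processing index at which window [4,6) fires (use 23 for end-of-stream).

i=0 t=0 v=6: → [0,2); WM=−∞
i=1 t=1 v=5: → [1,3),[0,2); WM=-2
i=2 t=1 v=8: → [1,3),[0,2); WM=-2
i=3 t=3 v=7: → [3,5),[2,4); WM=0
i=4 t=4 v=8: → [4,6),[3,5); WM=0
i=5 t=6 v=8: → [6,8),[5,7); WM=3; [0,2) fires=3 [1,3) fires=2
i=6 t=7 v=2: → [7,9),[6,8); WM=3
i=7 t=7 v=8: → [7,9),[6,8); WM=4; [2,4) fires=1
i=8 t=7 v=9: → [7,9),[6,8); WM=4
i=9 t=8 v=3: → [8,10),[7,9); WM=5; [3,5) fires=2
i=10 t=9 v=6: → [9,11),[8,10); WM=5
i=11 t=10 v=3: → [10,12),[9,11); WM=7; [4,6) fires=1 [5,7) fires=1
i=12 t=11 v=2: → [11,13),[10,12); WM=7
i=13 t=12 v=9: → [12,14),[11,13); WM=9; [6,8) fires=3 [7,9) fires=4
i=14 t=15 v=8: → [15,17),[14,16); WM=9
i=15 t=17 v=6: → [17,19),[16,18); WM=14; [8,10) fires=2 [9,11) fires=2 [10,12) fires=2 [11,13) fires=2 [12,14) fires=1
i=16 t=18 v=1: → [18,20),[17,19); WM=14
i=17 t=18 v=4: → [18,20),[17,19); WM=15
i=18 t=19 v=5: → [19,21),[18,20); WM=15
i=19 t=19 v=9: → [19,21),[18,20); WM=16; [14,16) fires=1
i=20 t=21 v=3: → [21,23),[20,22); WM=16
i=21 t=14 v=2: DROP (t<16-0); WM=18; [15,17) fires=1 [16,18) fires=1
i=22 t=21 v=7: → [21,23),[20,22); WM=18

11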